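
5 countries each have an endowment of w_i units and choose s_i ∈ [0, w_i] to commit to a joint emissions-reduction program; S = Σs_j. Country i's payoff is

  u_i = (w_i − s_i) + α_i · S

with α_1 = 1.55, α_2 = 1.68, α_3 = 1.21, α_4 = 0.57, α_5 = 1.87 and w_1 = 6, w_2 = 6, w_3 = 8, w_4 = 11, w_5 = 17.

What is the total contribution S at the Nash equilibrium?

∂u_i/∂s_i = α_i − 1, so country i contributes w_i if α_i > 1, else 0.
α_i > 1 for i ∈ {1, 2, 3, 5}; NE contributions (6, 6, 8, 0, 17), S = 37.

37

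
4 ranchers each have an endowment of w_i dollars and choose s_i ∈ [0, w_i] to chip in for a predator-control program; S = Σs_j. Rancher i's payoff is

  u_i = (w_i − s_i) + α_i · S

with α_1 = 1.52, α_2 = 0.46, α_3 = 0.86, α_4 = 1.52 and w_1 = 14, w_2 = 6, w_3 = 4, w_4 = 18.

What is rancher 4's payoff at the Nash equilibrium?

48.64

∂u_i/∂s_i = α_i − 1, so rancher i contributes w_i if α_i > 1, else 0.
α_i > 1 for i ∈ {1, 4}; NE contributions (14, 0, 0, 18), S = 32.
u_4 = (18 − 18) + 1.52·32 = 48.64.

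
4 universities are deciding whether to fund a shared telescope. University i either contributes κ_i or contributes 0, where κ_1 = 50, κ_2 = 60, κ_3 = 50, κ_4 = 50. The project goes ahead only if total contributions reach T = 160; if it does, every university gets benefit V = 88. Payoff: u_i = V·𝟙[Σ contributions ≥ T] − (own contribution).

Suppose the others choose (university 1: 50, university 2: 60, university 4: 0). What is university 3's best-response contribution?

Others' total = 110. Contributing 50 brings total to 160 ≥ 160: gain V − κ_3 = 38.
Best response: 50.

50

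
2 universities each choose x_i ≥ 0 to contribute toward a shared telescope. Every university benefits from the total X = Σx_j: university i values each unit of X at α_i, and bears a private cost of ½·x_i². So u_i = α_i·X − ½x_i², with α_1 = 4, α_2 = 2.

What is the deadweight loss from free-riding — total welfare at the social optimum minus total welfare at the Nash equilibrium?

10

University i's FOC: ∂u_i/∂x_i = α_i − x_i = 0, so x_i* = α_i.
NE contributions = (4, 2); X = 6.
W^NE = (Σα)·X − ½Σα_i² = 6² − ½·20 = 26.
Planner sets x_i = Σα_j = 6 for every i, so X^SO = 2·6 = 12.
W^SO = (Σα)·X^SO − ½·2·(Σα)² = (2/2)·6² = 36.
Deadweight loss = W^SO − W^NE = 10.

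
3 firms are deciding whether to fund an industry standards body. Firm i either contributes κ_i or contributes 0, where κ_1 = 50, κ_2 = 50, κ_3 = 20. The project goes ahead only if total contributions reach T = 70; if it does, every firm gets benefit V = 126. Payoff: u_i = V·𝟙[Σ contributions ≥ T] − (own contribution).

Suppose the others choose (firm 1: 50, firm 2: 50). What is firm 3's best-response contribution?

0

Others' total = 100 ≥ 70; contributing adds cost 20 for no extra benefit.
Best response: 0.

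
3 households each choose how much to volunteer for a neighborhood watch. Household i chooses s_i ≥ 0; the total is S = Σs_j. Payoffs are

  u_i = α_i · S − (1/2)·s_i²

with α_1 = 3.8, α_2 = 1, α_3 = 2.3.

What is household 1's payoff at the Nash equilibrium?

19.76

Household i's FOC: ∂u_i/∂s_i = α_i − s_i = 0, so s_i* = α_i.
NE contributions = (3.8, 1, 2.3); S = 7.1.
u_1 = α_1·S − ½·(s_1)² = 3.8·7.1 − ½·3.8² = 19.76.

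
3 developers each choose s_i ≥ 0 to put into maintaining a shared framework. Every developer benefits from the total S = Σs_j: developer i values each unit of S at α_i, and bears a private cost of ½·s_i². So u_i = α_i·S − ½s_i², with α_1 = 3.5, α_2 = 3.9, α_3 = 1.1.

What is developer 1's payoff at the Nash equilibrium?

23.625

Developer i's FOC: ∂u_i/∂s_i = α_i − s_i = 0, so s_i* = α_i.
NE contributions = (3.5, 3.9, 1.1); S = 8.5.
u_1 = α_1·S − ½·(s_1)² = 3.5·8.5 − ½·3.5² = 23.625.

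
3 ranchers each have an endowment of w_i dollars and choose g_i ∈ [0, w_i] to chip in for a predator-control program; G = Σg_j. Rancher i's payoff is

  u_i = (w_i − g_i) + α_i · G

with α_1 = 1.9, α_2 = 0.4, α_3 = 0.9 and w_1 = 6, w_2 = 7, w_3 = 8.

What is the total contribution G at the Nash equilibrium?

∂u_i/∂g_i = α_i − 1, so rancher i contributes w_i if α_i > 1, else 0.
α_i > 1 for i ∈ {1}; NE contributions (6, 0, 0), G = 6.

6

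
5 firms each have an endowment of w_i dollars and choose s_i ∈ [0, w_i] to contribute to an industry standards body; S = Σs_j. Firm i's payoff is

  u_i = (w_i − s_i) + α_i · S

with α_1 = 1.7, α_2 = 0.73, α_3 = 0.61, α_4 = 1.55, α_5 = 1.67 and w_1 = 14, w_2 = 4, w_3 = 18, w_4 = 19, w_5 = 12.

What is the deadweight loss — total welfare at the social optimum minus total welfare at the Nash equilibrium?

∂u_i/∂s_i = α_i − 1, so firm i contributes w_i if α_i > 1, else 0.
α_i > 1 for i ∈ {1, 4, 5}; NE contributions (14, 0, 0, 19, 12), S = 45.
W^NE = Σw_i − S^NE + (Σα_i)·S^NE = 67 + 5.26·45 = 303.7.
Planner: ∂(Σu_j)/∂s_i = Σα_j − 1 = 5.26 > 0, so everyone contributes w_i; S^SO = 67, W^SO = 67 + 5.26·67 = 419.42.
Deadweight loss = 115.72.

115.72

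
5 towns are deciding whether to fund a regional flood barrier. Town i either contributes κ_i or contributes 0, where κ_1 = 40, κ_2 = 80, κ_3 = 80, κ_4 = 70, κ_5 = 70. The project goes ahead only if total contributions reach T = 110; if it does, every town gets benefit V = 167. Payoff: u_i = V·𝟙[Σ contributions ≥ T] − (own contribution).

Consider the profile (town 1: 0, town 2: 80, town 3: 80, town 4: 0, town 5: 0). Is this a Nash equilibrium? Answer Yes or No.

Yes

Total = 160 ≥ 110: provided.
Town 1 (pledges 0, payoff 167): pledging 40 → total 200, payoff 127. No gain.
Town 2 (pledges 80, payoff 87): dropping to 0 → total 80, payoff 0. No gain.
Town 3 (pledges 80, payoff 87): dropping to 0 → total 80, payoff 0. No gain.
Town 4 (pledges 0, payoff 167): pledging 70 → total 230, payoff 97. No gain.
Town 5 (pledges 0, payoff 167): pledging 70 → total 230, payoff 97. No gain.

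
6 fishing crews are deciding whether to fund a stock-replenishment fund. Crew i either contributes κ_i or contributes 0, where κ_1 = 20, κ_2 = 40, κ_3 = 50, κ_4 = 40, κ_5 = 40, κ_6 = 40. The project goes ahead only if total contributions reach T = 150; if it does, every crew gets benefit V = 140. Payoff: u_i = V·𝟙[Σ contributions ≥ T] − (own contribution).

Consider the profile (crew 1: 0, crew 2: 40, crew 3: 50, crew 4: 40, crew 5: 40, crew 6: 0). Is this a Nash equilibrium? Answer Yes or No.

Total = 170 ≥ 150: provided.
Crew 1 (pledges 0, payoff 140): pledging 20 → total 190, payoff 120. No gain.
Crew 2 (pledges 40, payoff 100): dropping to 0 → total 130, payoff 0. No gain.
Crew 3 (pledges 50, payoff 90): dropping to 0 → total 120, payoff 0. No gain.
Crew 4 (pledges 40, payoff 100): dropping to 0 → total 130, payoff 0. No gain.
Crew 5 (pledges 40, payoff 100): dropping to 0 → total 130, payoff 0. No gain.
Crew 6 (pledges 0, payoff 140): pledging 40 → total 210, payoff 100. No gain.

Yes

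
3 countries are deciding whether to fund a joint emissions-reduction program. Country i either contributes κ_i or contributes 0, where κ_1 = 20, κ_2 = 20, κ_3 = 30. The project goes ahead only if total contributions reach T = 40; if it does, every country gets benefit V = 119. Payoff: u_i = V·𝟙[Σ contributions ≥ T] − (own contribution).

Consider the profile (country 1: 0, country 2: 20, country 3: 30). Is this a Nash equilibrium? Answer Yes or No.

Yes

Total = 50 ≥ 40: provided.
Country 1 (pledges 0, payoff 119): pledging 20 → total 70, payoff 99. No gain.
Country 2 (pledges 20, payoff 99): dropping to 0 → total 30, payoff 0. No gain.
Country 3 (pledges 30, payoff 89): dropping to 0 → total 20, payoff 0. No gain.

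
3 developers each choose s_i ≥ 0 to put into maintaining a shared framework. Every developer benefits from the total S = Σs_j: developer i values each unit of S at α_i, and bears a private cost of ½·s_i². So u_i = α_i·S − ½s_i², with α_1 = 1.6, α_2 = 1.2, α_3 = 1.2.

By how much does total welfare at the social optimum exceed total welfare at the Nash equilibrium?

Developer i's FOC: ∂u_i/∂s_i = α_i − s_i = 0, so s_i* = α_i.
NE contributions = (1.6, 1.2, 1.2); S = 4.
W^NE = (Σα)·S − ½Σα_i² = 4² − ½·5.44 = 13.28.
Planner sets s_i = Σα_j = 4 for every i, so S^SO = 3·4 = 12.
W^SO = (Σα)·S^SO − ½·3·(Σα)² = (3/2)·4² = 24.
Deadweight loss = W^SO − W^NE = 10.72.

10.72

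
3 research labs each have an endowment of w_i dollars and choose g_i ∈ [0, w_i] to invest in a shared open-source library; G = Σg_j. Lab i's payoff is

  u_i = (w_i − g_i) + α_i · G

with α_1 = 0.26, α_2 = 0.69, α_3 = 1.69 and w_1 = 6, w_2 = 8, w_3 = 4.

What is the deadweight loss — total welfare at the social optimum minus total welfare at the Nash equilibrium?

22.96

∂u_i/∂g_i = α_i − 1, so lab i contributes w_i if α_i > 1, else 0.
α_i > 1 for i ∈ {3}; NE contributions (0, 0, 4), G = 4.
W^NE = Σw_i − G^NE + (Σα_i)·G^NE = 18 + 1.64·4 = 24.56.
Planner: ∂(Σu_j)/∂g_i = Σα_j − 1 = 1.64 > 0, so everyone contributes w_i; G^SO = 18, W^SO = 18 + 1.64·18 = 47.52.
Deadweight loss = 22.96.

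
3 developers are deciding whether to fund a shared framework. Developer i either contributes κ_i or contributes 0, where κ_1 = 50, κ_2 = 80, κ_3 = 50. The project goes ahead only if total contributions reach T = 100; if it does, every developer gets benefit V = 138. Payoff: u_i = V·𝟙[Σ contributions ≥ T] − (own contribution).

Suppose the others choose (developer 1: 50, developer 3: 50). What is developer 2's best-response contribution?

Others' total = 100 ≥ 100; contributing adds cost 80 for no extra benefit.
Best response: 0.

0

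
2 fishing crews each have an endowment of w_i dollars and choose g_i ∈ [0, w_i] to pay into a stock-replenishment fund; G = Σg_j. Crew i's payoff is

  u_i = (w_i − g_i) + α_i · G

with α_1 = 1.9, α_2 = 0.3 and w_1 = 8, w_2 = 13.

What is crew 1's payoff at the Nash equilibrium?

∂u_i/∂g_i = α_i − 1, so crew i contributes w_i if α_i > 1, else 0.
α_i > 1 for i ∈ {1}; NE contributions (8, 0), G = 8.
u_1 = (8 − 8) + 1.9·8 = 15.2.

15.2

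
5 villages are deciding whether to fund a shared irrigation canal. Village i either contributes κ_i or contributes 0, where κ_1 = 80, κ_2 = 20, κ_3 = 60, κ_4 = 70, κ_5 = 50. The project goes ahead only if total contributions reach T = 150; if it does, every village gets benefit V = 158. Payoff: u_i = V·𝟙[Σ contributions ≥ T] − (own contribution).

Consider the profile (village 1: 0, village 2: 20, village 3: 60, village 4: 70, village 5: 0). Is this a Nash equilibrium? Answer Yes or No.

Yes

Total = 150 ≥ 150: provided.
Village 1 (pledges 0, payoff 158): pledging 80 → total 230, payoff 78. No gain.
Village 2 (pledges 20, payoff 138): dropping to 0 → total 130, payoff 0. No gain.
Village 3 (pledges 60, payoff 98): dropping to 0 → total 90, payoff 0. No gain.
Village 4 (pledges 70, payoff 88): dropping to 0 → total 80, payoff 0. No gain.
Village 5 (pledges 0, payoff 158): pledging 50 → total 200, payoff 108. No gain.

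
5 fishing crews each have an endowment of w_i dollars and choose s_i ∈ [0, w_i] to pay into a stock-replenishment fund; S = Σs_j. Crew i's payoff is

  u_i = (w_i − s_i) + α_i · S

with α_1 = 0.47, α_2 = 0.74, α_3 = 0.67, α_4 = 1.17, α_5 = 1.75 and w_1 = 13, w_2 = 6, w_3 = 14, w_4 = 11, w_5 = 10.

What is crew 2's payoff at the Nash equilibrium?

21.54

∂u_i/∂s_i = α_i − 1, so crew i contributes w_i if α_i > 1, else 0.
α_i > 1 for i ∈ {4, 5}; NE contributions (0, 0, 0, 11, 10), S = 21.
u_2 = (6 − 0) + 0.74·21 = 21.54.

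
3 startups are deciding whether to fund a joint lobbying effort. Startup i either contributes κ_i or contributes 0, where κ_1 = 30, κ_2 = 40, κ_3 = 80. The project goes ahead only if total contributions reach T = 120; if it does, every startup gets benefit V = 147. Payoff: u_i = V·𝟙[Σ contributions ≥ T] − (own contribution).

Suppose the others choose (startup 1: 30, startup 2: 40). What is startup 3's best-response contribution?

80

Others' total = 70. Contributing 80 brings total to 150 ≥ 120: gain V − κ_3 = 67.
Best response: 80.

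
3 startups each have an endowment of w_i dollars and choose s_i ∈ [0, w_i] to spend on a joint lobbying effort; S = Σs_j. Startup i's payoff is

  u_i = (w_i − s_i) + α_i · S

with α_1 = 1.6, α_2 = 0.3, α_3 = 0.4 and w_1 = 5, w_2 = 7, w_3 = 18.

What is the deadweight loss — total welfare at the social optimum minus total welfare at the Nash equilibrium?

32.5

∂u_i/∂s_i = α_i − 1, so startup i contributes w_i if α_i > 1, else 0.
α_i > 1 for i ∈ {1}; NE contributions (5, 0, 0), S = 5.
W^NE = Σw_i − S^NE + (Σα_i)·S^NE = 30 + 1.3·5 = 36.5.
Planner: ∂(Σu_j)/∂s_i = Σα_j − 1 = 1.3 > 0, so everyone contributes w_i; S^SO = 30, W^SO = 30 + 1.3·30 = 69.
Deadweight loss = 32.5.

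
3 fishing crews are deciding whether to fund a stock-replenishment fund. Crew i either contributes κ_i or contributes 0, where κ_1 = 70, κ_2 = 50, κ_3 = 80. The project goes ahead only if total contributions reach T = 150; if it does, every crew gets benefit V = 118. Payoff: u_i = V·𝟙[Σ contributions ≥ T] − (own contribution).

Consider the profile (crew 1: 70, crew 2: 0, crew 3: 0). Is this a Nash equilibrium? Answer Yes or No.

Total = 70 < 150: not provided.
Crew 1 (pledges 70, payoff -70): dropping to 0 → total 0, payoff 0. Profitable deviation.

No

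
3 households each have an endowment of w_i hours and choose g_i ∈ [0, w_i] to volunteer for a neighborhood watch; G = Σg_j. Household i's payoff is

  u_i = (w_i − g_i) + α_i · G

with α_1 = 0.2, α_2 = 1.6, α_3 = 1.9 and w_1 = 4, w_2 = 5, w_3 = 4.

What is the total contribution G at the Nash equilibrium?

∂u_i/∂g_i = α_i − 1, so household i contributes w_i if α_i > 1, else 0.
α_i > 1 for i ∈ {2, 3}; NE contributions (0, 5, 4), G = 9.

9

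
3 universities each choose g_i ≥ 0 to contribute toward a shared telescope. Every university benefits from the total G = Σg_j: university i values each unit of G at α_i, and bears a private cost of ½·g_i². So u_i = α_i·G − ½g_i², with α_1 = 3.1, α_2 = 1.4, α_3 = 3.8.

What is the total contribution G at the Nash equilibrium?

8.3

University i's FOC: ∂u_i/∂g_i = α_i − g_i = 0, so g_i* = α_i.
NE contributions = (3.1, 1.4, 3.8); G = 8.3.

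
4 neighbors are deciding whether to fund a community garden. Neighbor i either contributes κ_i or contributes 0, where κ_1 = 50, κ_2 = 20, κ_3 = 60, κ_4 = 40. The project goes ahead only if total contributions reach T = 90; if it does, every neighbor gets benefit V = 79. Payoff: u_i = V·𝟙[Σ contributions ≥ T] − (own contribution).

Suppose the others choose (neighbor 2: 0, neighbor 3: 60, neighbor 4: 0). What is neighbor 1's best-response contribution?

Others' total = 60. Contributing 50 brings total to 110 ≥ 90: gain V − κ_1 = 29.
Best response: 50.

50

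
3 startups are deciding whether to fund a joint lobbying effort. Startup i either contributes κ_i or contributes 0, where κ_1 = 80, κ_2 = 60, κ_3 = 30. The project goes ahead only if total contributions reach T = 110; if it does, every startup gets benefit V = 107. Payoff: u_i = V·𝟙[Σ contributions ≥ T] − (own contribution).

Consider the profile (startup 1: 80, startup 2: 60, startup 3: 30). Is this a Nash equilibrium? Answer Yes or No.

Total = 170 ≥ 110: provided.
Startup 1 (pledges 80, payoff 27): dropping to 0 → total 90, payoff 0. No gain.
Startup 2 (pledges 60, payoff 47): dropping to 0 → total 110, payoff 107. Profitable deviation.

No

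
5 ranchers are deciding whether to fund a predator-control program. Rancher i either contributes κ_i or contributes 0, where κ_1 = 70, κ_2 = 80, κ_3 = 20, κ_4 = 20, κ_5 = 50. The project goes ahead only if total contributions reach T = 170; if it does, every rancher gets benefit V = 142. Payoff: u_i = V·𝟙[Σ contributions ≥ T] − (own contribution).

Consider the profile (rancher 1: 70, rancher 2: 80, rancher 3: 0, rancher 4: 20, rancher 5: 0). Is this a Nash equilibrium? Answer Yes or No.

Total = 170 ≥ 170: provided.
Rancher 1 (pledges 70, payoff 72): dropping to 0 → total 100, payoff 0. No gain.
Rancher 2 (pledges 80, payoff 62): dropping to 0 → total 90, payoff 0. No gain.
Rancher 3 (pledges 0, payoff 142): pledging 20 → total 190, payoff 122. No gain.
Rancher 4 (pledges 20, payoff 122): dropping to 0 → total 150, payoff 0. No gain.
Rancher 5 (pledges 0, payoff 142): pledging 50 → total 220, payoff 92. No gain.

Yes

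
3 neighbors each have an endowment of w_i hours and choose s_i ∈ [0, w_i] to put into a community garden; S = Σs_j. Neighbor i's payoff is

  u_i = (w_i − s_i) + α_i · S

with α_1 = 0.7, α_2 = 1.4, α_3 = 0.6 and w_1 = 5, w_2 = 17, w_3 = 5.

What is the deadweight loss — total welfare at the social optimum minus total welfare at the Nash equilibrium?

17

∂u_i/∂s_i = α_i − 1, so neighbor i contributes w_i if α_i > 1, else 0.
α_i > 1 for i ∈ {2}; NE contributions (0, 17, 0), S = 17.
W^NE = Σw_i − S^NE + (Σα_i)·S^NE = 27 + 1.7·17 = 55.9.
Planner: ∂(Σu_j)/∂s_i = Σα_j − 1 = 1.7 > 0, so everyone contributes w_i; S^SO = 27, W^SO = 27 + 1.7·27 = 72.9.
Deadweight loss = 17.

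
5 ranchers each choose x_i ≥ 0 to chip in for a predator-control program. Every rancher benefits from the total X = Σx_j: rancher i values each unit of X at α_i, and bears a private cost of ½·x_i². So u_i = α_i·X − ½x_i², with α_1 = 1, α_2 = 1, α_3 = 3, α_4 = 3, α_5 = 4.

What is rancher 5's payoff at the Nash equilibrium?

Rancher i's FOC: ∂u_i/∂x_i = α_i − x_i = 0, so x_i* = α_i.
NE contributions = (1, 1, 3, 3, 4); X = 12.
u_5 = α_5·X − ½·(x_5)² = 4·12 − ½·4² = 40.

40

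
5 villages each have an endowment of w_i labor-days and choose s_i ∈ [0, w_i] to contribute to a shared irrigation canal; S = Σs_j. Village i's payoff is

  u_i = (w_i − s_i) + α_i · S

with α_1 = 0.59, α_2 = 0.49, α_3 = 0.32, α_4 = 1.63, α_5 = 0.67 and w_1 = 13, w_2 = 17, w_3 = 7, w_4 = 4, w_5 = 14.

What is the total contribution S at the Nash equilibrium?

∂u_i/∂s_i = α_i − 1, so village i contributes w_i if α_i > 1, else 0.
α_i > 1 for i ∈ {4}; NE contributions (0, 0, 0, 4, 0), S = 4.

4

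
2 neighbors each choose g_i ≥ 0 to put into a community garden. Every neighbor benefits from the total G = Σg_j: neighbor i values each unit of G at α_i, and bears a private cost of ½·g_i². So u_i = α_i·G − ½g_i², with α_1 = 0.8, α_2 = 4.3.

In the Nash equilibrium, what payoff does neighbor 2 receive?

12.685

Neighbor i's FOC: ∂u_i/∂g_i = α_i − g_i = 0, so g_i* = α_i.
NE contributions = (0.8, 4.3); G = 5.1.
u_2 = α_2·G − ½·(g_2)² = 4.3·5.1 − ½·4.3² = 12.685.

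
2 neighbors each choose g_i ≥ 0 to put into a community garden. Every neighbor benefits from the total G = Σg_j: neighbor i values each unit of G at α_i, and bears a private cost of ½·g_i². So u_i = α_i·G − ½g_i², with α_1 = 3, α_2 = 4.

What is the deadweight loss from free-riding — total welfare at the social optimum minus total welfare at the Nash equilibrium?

12.5

Neighbor i's FOC: ∂u_i/∂g_i = α_i − g_i = 0, so g_i* = α_i.
NE contributions = (3, 4); G = 7.
W^NE = (Σα)·G − ½Σα_i² = 7² − ½·25 = 36.5.
Planner sets g_i = Σα_j = 7 for every i, so G^SO = 2·7 = 14.
W^SO = (Σα)·G^SO − ½·2·(Σα)² = (2/2)·7² = 49.
Deadweight loss = W^SO − W^NE = 12.5.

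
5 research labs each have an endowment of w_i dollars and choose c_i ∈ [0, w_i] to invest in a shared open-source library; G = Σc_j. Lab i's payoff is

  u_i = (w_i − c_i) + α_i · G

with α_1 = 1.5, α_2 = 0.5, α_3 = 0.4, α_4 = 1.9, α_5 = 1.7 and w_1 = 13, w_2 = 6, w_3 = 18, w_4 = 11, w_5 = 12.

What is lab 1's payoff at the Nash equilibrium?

∂u_i/∂c_i = α_i − 1, so lab i contributes w_i if α_i > 1, else 0.
α_i > 1 for i ∈ {1, 4, 5}; NE contributions (13, 0, 0, 11, 12), G = 36.
u_1 = (13 − 13) + 1.5·36 = 54.

54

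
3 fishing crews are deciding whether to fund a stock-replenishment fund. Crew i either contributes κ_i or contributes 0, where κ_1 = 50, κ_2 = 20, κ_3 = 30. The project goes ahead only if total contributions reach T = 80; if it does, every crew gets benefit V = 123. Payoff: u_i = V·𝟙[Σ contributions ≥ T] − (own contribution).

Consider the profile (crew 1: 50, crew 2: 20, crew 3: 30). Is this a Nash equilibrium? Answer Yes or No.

Total = 100 ≥ 80: provided.
Crew 1 (pledges 50, payoff 73): dropping to 0 → total 50, payoff 0. No gain.
Crew 2 (pledges 20, payoff 103): dropping to 0 → total 80, payoff 123. Profitable deviation.

No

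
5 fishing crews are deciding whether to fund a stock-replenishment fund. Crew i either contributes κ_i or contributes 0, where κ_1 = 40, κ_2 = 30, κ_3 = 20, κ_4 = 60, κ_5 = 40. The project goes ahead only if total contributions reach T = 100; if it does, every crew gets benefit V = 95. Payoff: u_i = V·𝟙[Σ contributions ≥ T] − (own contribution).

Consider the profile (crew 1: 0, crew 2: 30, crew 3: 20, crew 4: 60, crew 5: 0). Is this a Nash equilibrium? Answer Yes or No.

Total = 110 ≥ 100: provided.
Crew 1 (pledges 0, payoff 95): pledging 40 → total 150, payoff 55. No gain.
Crew 2 (pledges 30, payoff 65): dropping to 0 → total 80, payoff 0. No gain.
Crew 3 (pledges 20, payoff 75): dropping to 0 → total 90, payoff 0. No gain.
Crew 4 (pledges 60, payoff 35): dropping to 0 → total 50, payoff 0. No gain.
Crew 5 (pledges 0, payoff 95): pledging 40 → total 150, payoff 55. No gain.

Yes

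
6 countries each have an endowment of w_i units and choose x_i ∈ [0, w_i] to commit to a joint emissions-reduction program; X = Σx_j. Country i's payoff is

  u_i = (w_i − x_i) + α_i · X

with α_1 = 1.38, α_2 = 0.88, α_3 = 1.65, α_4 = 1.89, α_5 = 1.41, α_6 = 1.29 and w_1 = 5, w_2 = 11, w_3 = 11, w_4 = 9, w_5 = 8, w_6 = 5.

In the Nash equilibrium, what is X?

38

∂u_i/∂x_i = α_i − 1, so country i contributes w_i if α_i > 1, else 0.
α_i > 1 for i ∈ {1, 3, 4, 5, 6}; NE contributions (5, 0, 11, 9, 8, 5), X = 38.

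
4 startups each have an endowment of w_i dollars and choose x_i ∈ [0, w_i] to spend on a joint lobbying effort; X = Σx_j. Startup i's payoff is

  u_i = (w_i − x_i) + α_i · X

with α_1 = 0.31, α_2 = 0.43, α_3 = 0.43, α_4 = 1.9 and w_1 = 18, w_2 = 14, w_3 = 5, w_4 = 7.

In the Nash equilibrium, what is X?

∂u_i/∂x_i = α_i − 1, so startup i contributes w_i if α_i > 1, else 0.
α_i > 1 for i ∈ {4}; NE contributions (0, 0, 0, 7), X = 7.

7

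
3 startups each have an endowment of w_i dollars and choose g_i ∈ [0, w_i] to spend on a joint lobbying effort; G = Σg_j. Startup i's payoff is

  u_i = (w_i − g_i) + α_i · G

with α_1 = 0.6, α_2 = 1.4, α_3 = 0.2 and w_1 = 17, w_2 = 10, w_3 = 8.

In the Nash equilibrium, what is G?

10

∂u_i/∂g_i = α_i − 1, so startup i contributes w_i if α_i > 1, else 0.
α_i > 1 for i ∈ {2}; NE contributions (0, 10, 0), G = 10.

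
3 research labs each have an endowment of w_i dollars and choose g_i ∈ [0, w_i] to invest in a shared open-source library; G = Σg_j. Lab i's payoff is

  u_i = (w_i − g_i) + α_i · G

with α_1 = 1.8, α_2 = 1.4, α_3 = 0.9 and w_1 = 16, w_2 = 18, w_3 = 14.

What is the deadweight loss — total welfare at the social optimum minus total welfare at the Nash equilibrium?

43.4

∂u_i/∂g_i = α_i − 1, so lab i contributes w_i if α_i > 1, else 0.
α_i > 1 for i ∈ {1, 2}; NE contributions (16, 18, 0), G = 34.
W^NE = Σw_i − G^NE + (Σα_i)·G^NE = 48 + 3.1·34 = 153.4.
Planner: ∂(Σu_j)/∂g_i = Σα_j − 1 = 3.1 > 0, so everyone contributes w_i; G^SO = 48, W^SO = 48 + 3.1·48 = 196.8.
Deadweight loss = 43.4.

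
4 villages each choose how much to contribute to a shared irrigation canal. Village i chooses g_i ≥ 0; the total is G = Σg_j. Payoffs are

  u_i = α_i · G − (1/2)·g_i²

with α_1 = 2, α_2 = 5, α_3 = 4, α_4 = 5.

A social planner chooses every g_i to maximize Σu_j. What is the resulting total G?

64

Planner FOC: ∂(Σu_j)/∂g_i = (Σα_j) − g_i = 0, so g_i^SO = Σα_j = 16 for every i; G^SO = 64.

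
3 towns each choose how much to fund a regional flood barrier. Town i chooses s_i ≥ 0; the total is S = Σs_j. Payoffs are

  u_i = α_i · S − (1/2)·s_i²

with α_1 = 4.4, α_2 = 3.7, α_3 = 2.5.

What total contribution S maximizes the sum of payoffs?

Planner FOC: ∂(Σu_j)/∂s_i = (Σα_j) − s_i = 0, so s_i^SO = Σα_j = 10.6 for every i; S^SO = 31.8.

31.8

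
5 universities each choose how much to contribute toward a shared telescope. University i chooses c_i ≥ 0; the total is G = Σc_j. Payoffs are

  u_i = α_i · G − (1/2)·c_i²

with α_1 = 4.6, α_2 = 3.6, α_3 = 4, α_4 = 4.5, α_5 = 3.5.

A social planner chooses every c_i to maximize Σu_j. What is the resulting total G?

Planner FOC: ∂(Σu_j)/∂c_i = (Σα_j) − c_i = 0, so c_i^SO = Σα_j = 20.2 for every i; G^SO = 101.

101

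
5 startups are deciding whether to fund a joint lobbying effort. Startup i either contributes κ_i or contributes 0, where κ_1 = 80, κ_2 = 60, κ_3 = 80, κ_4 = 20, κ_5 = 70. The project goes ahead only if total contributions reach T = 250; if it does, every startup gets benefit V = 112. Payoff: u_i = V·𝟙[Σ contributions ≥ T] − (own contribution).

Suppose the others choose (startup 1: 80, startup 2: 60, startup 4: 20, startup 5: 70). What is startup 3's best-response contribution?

80

Others' total = 230. Contributing 80 brings total to 310 ≥ 250: gain V − κ_3 = 32.
Best response: 80.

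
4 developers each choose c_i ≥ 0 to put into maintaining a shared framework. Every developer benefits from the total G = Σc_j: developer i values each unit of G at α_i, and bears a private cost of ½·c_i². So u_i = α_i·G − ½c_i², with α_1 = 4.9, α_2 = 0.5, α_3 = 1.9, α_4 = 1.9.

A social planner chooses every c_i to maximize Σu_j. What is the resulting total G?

36.8

Planner FOC: ∂(Σu_j)/∂c_i = (Σα_j) − c_i = 0, so c_i^SO = Σα_j = 9.2 for every i; G^SO = 36.8.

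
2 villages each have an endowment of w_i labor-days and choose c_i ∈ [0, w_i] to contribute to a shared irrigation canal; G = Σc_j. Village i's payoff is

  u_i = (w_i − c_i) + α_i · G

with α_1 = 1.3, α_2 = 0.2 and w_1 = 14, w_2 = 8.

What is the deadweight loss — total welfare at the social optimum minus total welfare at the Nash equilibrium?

4

∂u_i/∂c_i = α_i − 1, so village i contributes w_i if α_i > 1, else 0.
α_i > 1 for i ∈ {1}; NE contributions (14, 0), G = 14.
W^NE = Σw_i − G^NE + (Σα_i)·G^NE = 22 + 0.5·14 = 29.
Planner: ∂(Σu_j)/∂c_i = Σα_j − 1 = 0.5 > 0, so everyone contributes w_i; G^SO = 22, W^SO = 22 + 0.5·22 = 33.
Deadweight loss = 4.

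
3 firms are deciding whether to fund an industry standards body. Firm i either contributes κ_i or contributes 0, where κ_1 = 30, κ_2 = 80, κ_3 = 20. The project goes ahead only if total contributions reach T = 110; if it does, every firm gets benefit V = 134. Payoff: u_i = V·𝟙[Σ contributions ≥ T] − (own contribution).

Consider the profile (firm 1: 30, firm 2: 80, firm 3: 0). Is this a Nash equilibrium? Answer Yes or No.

Total = 110 ≥ 110: provided.
Firm 1 (pledges 30, payoff 104): dropping to 0 → total 80, payoff 0. No gain.
Firm 2 (pledges 80, payoff 54): dropping to 0 → total 30, payoff 0. No gain.
Firm 3 (pledges 0, payoff 134): pledging 20 → total 130, payoff 114. No gain.

Yes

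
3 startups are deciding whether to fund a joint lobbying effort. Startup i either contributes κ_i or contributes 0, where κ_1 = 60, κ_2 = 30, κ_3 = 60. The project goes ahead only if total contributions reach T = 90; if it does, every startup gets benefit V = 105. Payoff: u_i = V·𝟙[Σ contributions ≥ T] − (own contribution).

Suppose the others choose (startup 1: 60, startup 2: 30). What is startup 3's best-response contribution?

0

Others' total = 90 ≥ 90; contributing adds cost 60 for no extra benefit.
Best response: 0.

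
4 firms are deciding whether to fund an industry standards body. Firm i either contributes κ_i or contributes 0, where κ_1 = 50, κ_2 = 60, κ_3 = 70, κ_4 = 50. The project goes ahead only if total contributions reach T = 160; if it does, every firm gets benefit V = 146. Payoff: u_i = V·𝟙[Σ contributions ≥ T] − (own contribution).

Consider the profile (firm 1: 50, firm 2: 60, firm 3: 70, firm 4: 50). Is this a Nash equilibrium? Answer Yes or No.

No

Total = 230 ≥ 160: provided.
Firm 1 (pledges 50, payoff 96): dropping to 0 → total 180, payoff 146. Profitable deviation.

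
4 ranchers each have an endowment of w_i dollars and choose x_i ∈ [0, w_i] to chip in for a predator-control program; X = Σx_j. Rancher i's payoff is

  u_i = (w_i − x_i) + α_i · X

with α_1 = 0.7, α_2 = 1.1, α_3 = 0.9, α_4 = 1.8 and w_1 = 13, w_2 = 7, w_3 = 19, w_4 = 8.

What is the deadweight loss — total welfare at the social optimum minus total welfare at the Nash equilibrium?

112

∂u_i/∂x_i = α_i − 1, so rancher i contributes w_i if α_i > 1, else 0.
α_i > 1 for i ∈ {2, 4}; NE contributions (0, 7, 0, 8), X = 15.
W^NE = Σw_i − X^NE + (Σα_i)·X^NE = 47 + 3.5·15 = 99.5.
Planner: ∂(Σu_j)/∂x_i = Σα_j − 1 = 3.5 > 0, so everyone contributes w_i; X^SO = 47, W^SO = 47 + 3.5·47 = 211.5.
Deadweight loss = 112.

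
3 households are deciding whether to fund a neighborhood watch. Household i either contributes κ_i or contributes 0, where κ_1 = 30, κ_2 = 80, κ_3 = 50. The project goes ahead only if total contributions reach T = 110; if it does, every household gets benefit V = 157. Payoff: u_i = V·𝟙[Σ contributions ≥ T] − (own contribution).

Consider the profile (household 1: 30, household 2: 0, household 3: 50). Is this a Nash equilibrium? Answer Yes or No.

No

Total = 80 < 110: not provided.
Household 1 (pledges 30, payoff -30): dropping to 0 → total 50, payoff 0. Profitable deviation.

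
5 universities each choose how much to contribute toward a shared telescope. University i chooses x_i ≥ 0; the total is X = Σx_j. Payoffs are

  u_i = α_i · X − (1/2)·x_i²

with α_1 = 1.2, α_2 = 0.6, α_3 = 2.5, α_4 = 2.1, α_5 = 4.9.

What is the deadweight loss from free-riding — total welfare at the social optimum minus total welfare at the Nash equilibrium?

209.77

University i's FOC: ∂u_i/∂x_i = α_i − x_i = 0, so x_i* = α_i.
NE contributions = (1.2, 0.6, 2.5, 2.1, 4.9); X = 11.3.
W^NE = (Σα)·X − ½Σα_i² = 11.3² − ½·36.47 = 109.455.
Planner sets x_i = Σα_j = 11.3 for every i, so X^SO = 5·11.3 = 56.5.
W^SO = (Σα)·X^SO − ½·5·(Σα)² = (5/2)·11.3² = 319.225.
Deadweight loss = W^SO − W^NE = 209.77.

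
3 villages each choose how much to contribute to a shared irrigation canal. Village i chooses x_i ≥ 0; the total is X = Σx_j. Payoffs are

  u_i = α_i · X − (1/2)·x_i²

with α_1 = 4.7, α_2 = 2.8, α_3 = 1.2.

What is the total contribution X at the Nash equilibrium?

8.7

Village i's FOC: ∂u_i/∂x_i = α_i − x_i = 0, so x_i* = α_i.
NE contributions = (4.7, 2.8, 1.2); X = 8.7.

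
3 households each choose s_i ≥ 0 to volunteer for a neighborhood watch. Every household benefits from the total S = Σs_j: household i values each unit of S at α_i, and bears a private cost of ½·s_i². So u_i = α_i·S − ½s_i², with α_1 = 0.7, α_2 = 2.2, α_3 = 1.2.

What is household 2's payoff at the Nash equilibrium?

6.6

Household i's FOC: ∂u_i/∂s_i = α_i − s_i = 0, so s_i* = α_i.
NE contributions = (0.7, 2.2, 1.2); S = 4.1.
u_2 = α_2·S − ½·(s_2)² = 2.2·4.1 − ½·2.2² = 6.6.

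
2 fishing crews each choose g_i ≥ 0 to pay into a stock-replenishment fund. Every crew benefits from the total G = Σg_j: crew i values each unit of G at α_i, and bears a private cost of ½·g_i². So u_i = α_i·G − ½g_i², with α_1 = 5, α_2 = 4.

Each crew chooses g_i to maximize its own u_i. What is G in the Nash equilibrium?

Crew i's FOC: ∂u_i/∂g_i = α_i − g_i = 0, so g_i* = α_i.
NE contributions = (5, 4); G = 9.

9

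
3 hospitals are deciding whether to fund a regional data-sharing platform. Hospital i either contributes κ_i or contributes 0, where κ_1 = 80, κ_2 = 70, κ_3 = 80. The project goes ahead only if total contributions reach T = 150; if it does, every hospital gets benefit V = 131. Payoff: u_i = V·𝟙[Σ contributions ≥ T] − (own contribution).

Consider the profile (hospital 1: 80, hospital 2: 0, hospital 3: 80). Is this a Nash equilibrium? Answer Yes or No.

Yes

Total = 160 ≥ 150: provided.
Hospital 1 (pledges 80, payoff 51): dropping to 0 → total 80, payoff 0. No gain.
Hospital 2 (pledges 0, payoff 131): pledging 70 → total 230, payoff 61. No gain.
Hospital 3 (pledges 80, payoff 51): dropping to 0 → total 80, payoff 0. No gain.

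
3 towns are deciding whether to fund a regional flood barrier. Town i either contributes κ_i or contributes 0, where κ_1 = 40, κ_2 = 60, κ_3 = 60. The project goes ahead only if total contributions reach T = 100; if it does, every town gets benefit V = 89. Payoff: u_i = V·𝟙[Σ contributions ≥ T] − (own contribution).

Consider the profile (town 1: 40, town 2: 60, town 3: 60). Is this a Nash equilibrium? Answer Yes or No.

Total = 160 ≥ 100: provided.
Town 1 (pledges 40, payoff 49): dropping to 0 → total 120, payoff 89. Profitable deviation.

No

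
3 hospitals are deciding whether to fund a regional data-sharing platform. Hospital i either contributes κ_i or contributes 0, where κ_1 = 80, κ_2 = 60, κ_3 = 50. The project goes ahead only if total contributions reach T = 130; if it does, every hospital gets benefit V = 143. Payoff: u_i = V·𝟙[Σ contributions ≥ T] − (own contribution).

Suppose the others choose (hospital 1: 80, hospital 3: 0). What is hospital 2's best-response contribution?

60

Others' total = 80. Contributing 60 brings total to 140 ≥ 130: gain V − κ_2 = 83.
Best response: 60.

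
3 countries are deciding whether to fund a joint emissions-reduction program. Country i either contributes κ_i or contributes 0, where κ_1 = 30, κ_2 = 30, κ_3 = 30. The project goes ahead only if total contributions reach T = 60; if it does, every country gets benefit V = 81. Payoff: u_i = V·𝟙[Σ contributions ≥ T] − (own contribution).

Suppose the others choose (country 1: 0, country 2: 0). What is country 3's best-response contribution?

Others' total = 0. Even contributing 30 gives 30 < 60: no benefit either way.
Best response: 0.

0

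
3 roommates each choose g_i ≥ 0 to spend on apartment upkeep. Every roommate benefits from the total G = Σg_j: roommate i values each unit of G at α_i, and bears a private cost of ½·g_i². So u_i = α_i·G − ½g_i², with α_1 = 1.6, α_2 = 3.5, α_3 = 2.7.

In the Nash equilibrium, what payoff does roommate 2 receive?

21.175

Roommate i's FOC: ∂u_i/∂g_i = α_i − g_i = 0, so g_i* = α_i.
NE contributions = (1.6, 3.5, 2.7); G = 7.8.
u_2 = α_2·G − ½·(g_2)² = 3.5·7.8 − ½·3.5² = 21.175.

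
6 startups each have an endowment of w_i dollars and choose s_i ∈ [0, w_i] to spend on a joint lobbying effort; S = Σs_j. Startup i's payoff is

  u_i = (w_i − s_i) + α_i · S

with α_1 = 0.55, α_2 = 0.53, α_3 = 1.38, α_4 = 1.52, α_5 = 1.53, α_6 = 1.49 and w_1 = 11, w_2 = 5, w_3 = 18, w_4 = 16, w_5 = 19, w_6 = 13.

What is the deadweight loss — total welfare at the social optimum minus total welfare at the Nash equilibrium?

96

∂u_i/∂s_i = α_i − 1, so startup i contributes w_i if α_i > 1, else 0.
α_i > 1 for i ∈ {3, 4, 5, 6}; NE contributions (0, 0, 18, 16, 19, 13), S = 66.
W^NE = Σw_i − S^NE + (Σα_i)·S^NE = 82 + 6·66 = 478.
Planner: ∂(Σu_j)/∂s_i = Σα_j − 1 = 6 > 0, so everyone contributes w_i; S^SO = 82, W^SO = 82 + 6·82 = 574.
Deadweight loss = 96.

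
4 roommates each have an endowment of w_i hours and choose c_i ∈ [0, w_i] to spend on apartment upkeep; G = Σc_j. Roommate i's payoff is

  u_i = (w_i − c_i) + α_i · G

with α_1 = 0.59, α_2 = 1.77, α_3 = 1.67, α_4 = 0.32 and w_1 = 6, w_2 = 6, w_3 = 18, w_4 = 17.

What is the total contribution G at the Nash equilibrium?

24

∂u_i/∂c_i = α_i − 1, so roommate i contributes w_i if α_i > 1, else 0.
α_i > 1 for i ∈ {2, 3}; NE contributions (0, 6, 18, 0), G = 24.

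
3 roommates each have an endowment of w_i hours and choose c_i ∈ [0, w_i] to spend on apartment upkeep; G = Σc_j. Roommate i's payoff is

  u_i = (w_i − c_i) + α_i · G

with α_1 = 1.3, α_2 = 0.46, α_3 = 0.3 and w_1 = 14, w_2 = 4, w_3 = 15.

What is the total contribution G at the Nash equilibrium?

14

∂u_i/∂c_i = α_i − 1, so roommate i contributes w_i if α_i > 1, else 0.
α_i > 1 for i ∈ {1}; NE contributions (14, 0, 0), G = 14.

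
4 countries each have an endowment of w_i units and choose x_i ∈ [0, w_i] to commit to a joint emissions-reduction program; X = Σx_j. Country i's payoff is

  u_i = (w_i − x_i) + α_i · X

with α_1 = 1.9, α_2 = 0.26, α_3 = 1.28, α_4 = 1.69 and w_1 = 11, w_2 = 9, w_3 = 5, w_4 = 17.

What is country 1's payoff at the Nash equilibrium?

∂u_i/∂x_i = α_i − 1, so country i contributes w_i if α_i > 1, else 0.
α_i > 1 for i ∈ {1, 3, 4}; NE contributions (11, 0, 5, 17), X = 33.
u_1 = (11 − 11) + 1.9·33 = 62.7.

62.7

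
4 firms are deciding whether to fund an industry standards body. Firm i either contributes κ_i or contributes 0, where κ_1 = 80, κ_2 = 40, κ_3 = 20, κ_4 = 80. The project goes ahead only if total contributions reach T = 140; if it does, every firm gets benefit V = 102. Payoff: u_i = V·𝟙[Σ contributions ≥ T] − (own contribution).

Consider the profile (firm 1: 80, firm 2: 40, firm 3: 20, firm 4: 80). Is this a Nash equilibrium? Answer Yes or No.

Total = 220 ≥ 140: provided.
Firm 1 (pledges 80, payoff 22): dropping to 0 → total 140, payoff 102. Profitable deviation.

No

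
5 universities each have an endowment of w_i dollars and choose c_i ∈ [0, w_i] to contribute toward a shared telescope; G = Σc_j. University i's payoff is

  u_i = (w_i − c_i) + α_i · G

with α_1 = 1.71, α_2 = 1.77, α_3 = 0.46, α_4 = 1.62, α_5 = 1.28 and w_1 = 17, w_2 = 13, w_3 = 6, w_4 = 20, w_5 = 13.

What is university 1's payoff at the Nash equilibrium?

∂u_i/∂c_i = α_i − 1, so university i contributes w_i if α_i > 1, else 0.
α_i > 1 for i ∈ {1, 2, 4, 5}; NE contributions (17, 13, 0, 20, 13), G = 63.
u_1 = (17 − 17) + 1.71·63 = 107.73.

107.73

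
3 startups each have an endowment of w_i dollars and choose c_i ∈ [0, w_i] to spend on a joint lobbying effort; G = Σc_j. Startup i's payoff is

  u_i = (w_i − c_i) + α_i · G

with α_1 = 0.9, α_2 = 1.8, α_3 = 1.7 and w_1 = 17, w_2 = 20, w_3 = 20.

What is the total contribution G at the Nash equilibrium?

∂u_i/∂c_i = α_i − 1, so startup i contributes w_i if α_i > 1, else 0.
α_i > 1 for i ∈ {2, 3}; NE contributions (0, 20, 20), G = 40.

40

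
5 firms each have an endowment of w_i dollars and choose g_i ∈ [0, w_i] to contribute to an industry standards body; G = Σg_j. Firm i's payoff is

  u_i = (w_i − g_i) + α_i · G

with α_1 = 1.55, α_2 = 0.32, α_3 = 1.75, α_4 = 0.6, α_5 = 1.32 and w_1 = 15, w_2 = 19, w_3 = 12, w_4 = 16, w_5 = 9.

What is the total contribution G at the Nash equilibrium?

36

∂u_i/∂g_i = α_i − 1, so firm i contributes w_i if α_i > 1, else 0.
α_i > 1 for i ∈ {1, 3, 5}; NE contributions (15, 0, 12, 0, 9), G = 36.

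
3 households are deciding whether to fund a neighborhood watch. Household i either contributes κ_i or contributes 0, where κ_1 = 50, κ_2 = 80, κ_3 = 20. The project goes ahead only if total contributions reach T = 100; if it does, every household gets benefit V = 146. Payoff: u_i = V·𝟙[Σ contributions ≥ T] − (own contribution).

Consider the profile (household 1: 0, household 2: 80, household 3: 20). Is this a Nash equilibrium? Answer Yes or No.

Total = 100 ≥ 100: provided.
Household 1 (pledges 0, payoff 146): pledging 50 → total 150, payoff 96. No gain.
Household 2 (pledges 80, payoff 66): dropping to 0 → total 20, payoff 0. No gain.
Household 3 (pledges 20, payoff 126): dropping to 0 → total 80, payoff 0. No gain.

Yes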